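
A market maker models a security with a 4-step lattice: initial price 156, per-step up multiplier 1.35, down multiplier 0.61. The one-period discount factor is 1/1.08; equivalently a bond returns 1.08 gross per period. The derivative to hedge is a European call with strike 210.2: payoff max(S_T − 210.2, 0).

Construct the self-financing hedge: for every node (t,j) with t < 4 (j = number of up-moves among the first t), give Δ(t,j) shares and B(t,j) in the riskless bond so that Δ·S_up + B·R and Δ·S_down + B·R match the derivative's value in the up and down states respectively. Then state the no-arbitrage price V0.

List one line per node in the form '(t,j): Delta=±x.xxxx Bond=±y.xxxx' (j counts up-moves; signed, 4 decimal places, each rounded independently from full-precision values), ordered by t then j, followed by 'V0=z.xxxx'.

Under the risk-neutral measure, an up-move has probability p* = (R−d)/(u−d) = 0.6351 and values discount at R = 1.08.
Payoff layer (t=4): V(4,0)=0.0000, V(4,1)=0.0000, V(4,2)=0.0000, V(4,3)=23.9293, V(4,4)=307.9550
(3,0): S=35.4090. Δ = (V_up−V_dn)/(S_up−S_dn) = (0.0000−0.0000)/(47.8022−21.5995) = 0.0000. V = [p*·0.0000 + (1−p*)·0.0000]/1.08 = 0.0000. B = V − Δ·S = 0.0000.
(3,1): S=78.3643. Δ = (V_up−V_dn)/(S_up−S_dn) = (0.0000−0.0000)/(105.7918−47.8022) = 0.0000. V = [p*·0.0000 + (1−p*)·0.0000]/1.08 = 0.0000. B = V − Δ·S = 0.0000.
(3,2): S=173.4291. Δ = (V_up−V_dn)/(S_up−S_dn) = (23.9293−0.0000)/(234.1293−105.7918) = 0.1865. V = [p*·23.9293 + (1−p*)·0.0000]/1.08 = 14.0725. B = V − Δ·S = -18.2643.
(3,3): S=383.8185. Δ = (V_up−V_dn)/(S_up−S_dn) = (307.9550−23.9293)/(518.1550−234.1293) = 1.0000. V = [p*·307.9550 + (1−p*)·23.9293]/1.08 = 189.1889. B = V − Δ·S = -194.6296.
(2,0): S=58.0476. Δ = (V_up−V_dn)/(S_up−S_dn) = (0.0000−0.0000)/(78.3643−35.4090) = 0.0000. V = [p*·0.0000 + (1−p*)·0.0000]/1.08 = 0.0000. B = V − Δ·S = 0.0000.
(2,1): S=128.4660. Δ = (V_up−V_dn)/(S_up−S_dn) = (14.0725−0.0000)/(173.4291−78.3643) = 0.1480. V = [p*·14.0725 + (1−p*)·0.0000]/1.08 = 8.2759. B = V − Δ·S = -10.7410.
(2,2): S=284.3100. Δ = (V_up−V_dn)/(S_up−S_dn) = (189.1889−14.0725)/(383.8185−173.4291) = 0.8323. V = [p*·189.1889 + (1−p*)·14.0725]/1.08 = 116.0140. B = V − Δ·S = -120.6298.
(1,0): S=95.1600. Δ = (V_up−V_dn)/(S_up−S_dn) = (8.2759−0.0000)/(128.4660−58.0476) = 0.1175. V = [p*·8.2759 + (1−p*)·0.0000]/1.08 = 4.8669. B = V − Δ·S = -6.3167.
(1,1): S=210.6000. Δ = (V_up−V_dn)/(S_up−S_dn) = (116.0140−8.2759)/(284.3100−128.4660) = 0.6913. V = [p*·116.0140 + (1−p*)·8.2759]/1.08 = 71.0223. B = V − Δ·S = -74.5697.
(0,0): S=156.0000. Δ = (V_up−V_dn)/(S_up−S_dn) = (71.0223−4.8669)/(210.6000−95.1600) = 0.5731. V = [p*·71.0223 + (1−p*)·4.8669]/1.08 = 43.4116. B = V − Δ·S = -45.9875.
The time-0 hedge costs 43.4116, which is the no-arbitrage price.

(0,0): Delta=0.5731 Bond=-45.9875
(1,0): Delta=0.1175 Bond=-6.3167
(1,1): Delta=0.6913 Bond=-74.5697
(2,0): Delta=0.0000 Bond=0.0000
(2,1): Delta=0.1480 Bond=-10.7410
(2,2): Delta=0.8323 Bond=-120.6298
(3,0): Delta=0.0000 Bond=0.0000
(3,1): Delta=0.0000 Bond=0.0000
(3,2): Delta=0.1865 Bond=-18.2643
(3,3): Delta=1.0000 Bond=-194.6296
V0=43.4116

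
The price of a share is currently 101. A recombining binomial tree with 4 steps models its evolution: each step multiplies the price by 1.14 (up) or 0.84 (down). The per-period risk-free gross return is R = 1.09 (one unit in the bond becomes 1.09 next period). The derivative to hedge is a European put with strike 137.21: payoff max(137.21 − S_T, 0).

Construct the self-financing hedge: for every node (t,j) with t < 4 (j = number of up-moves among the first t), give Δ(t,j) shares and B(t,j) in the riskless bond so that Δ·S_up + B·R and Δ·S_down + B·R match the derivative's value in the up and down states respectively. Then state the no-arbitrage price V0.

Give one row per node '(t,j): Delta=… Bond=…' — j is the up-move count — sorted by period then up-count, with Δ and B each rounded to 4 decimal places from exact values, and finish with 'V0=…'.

Under the risk-neutral measure, an up-move has probability p* = (R−d)/(u−d) = 0.8333 and values discount at R = 1.09.
Terminal payoffs: V(4,0)=86.9250, V(4,1)=68.9661, V(4,2)=44.5932, V(4,3)=11.5158, V(4,4)=0.0000
  t=3,j=0: stock 59.8631 → up 68.2439 (V=68.9661), down 50.2850 (V=86.9250). Price 66.0176; hedge Δ=-1.0000, bond B=125.8807.
  t=3,j=1: stock 81.2428 → up 92.6168 (V=44.5932), down 68.2439 (V=68.9661). Price 44.6379; hedge Δ=-1.0000, bond B=125.8807.
  t=3,j=2: stock 110.2581 → up 125.6942 (V=11.5158), down 92.6168 (V=44.5932). Price 15.6227; hedge Δ=-1.0000, bond B=125.8807.
  t=3,j=3: stock 149.6359 → up 170.5850 (V=0.0000), down 125.6942 (V=11.5158). Price 1.7608; hedge Δ=-0.2565, bond B=40.1469.
  t=2,j=0: stock 71.2656 → up 81.2428 (V=44.6379), down 59.8631 (V=66.0176). Price 44.2213; hedge Δ=-1.0000, bond B=115.4869.
  t=2,j=1: stock 96.7176 → up 110.2581 (V=15.6227), down 81.2428 (V=44.6379). Price 18.7693; hedge Δ=-1.0000, bond B=115.4869.
  t=2,j=2: stock 131.2596 → up 149.6359 (V=1.7608), down 110.2581 (V=15.6227). Price 3.7350; hedge Δ=-0.3520, bond B=49.9411.
  t=1,j=0: stock 84.8400 → up 96.7176 (V=18.7693), down 71.2656 (V=44.2213). Price 21.1113; hedge Δ=-1.0000, bond B=105.9513.
  t=1,j=1: stock 115.1400 → up 131.2596 (V=3.7350), down 96.7176 (V=18.7693). Price 5.7254; hedge Δ=-0.4352, bond B=55.8398.
  t=0,j=0: stock 101.0000 → up 115.1400 (V=5.7254), down 84.8400 (V=21.1113). Price 7.6053; hedge Δ=-0.5078, bond B=58.8915.
Self-financing check: at every node Δ·S+B equals the discounted successor values.

(0,0): Delta=-0.5078 Bond=58.8915
(1,0): Delta=-1.0000 Bond=105.9513
(1,1): Delta=-0.4352 Bond=55.8398
(2,0): Delta=-1.0000 Bond=115.4869
(2,1): Delta=-1.0000 Bond=115.4869
(2,2): Delta=-0.3520 Bond=49.9411
(3,0): Delta=-1.0000 Bond=125.8807
(3,1): Delta=-1.0000 Bond=125.8807
(3,2): Delta=-1.0000 Bond=125.8807
(3,3): Delta=-0.2565 Bond=40.1469
V0=7.6053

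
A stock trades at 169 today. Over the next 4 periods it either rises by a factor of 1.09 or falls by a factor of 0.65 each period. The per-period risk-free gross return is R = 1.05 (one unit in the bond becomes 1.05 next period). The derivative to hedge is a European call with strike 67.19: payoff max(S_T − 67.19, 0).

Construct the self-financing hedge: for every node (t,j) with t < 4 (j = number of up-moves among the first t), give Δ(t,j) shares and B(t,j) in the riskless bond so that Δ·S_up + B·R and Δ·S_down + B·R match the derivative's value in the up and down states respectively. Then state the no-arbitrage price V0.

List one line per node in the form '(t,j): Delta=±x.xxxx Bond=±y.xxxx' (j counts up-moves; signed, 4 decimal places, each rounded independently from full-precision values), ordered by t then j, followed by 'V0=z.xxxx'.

Since d<R<u, set p* = (R−d)/(u−d) = 0.9091; price each node as the discounted p*-expectation of its children.
Terminal payoffs: V(4,0)=0.0000, V(4,1)=0.0000, V(4,2)=17.6433, V(4,3)=75.0689, V(4,4)=171.3673
(3,0): S=46.4116. Δ = (V_up−V_dn)/(S_up−S_dn) = (0.0000−0.0000)/(50.5887−30.1676) = 0.0000. V = [p*·0.0000 + (1−p*)·0.0000]/1.05 = 0.0000. B = V − Δ·S = 0.0000.
(3,1): S=77.8287. Δ = (V_up−V_dn)/(S_up−S_dn) = (17.6433−0.0000)/(84.8333−50.5887) = 0.5152. V = [p*·17.6433 + (1−p*)·0.0000]/1.05 = 15.2756. B = V − Δ·S = -24.8228.
(3,2): S=130.5128. Δ = (V_up−V_dn)/(S_up−S_dn) = (75.0689−17.6433)/(142.2589−84.8333) = 1.0000. V = [p*·75.0689 + (1−p*)·17.6433]/1.05 = 66.5223. B = V − Δ·S = -63.9905.
(3,3): S=218.8599. Δ = (V_up−V_dn)/(S_up−S_dn) = (171.3673−75.0689)/(238.5573−142.2589) = 1.0000. V = [p*·171.3673 + (1−p*)·75.0689]/1.05 = 154.8694. B = V − Δ·S = -63.9905.
(2,0): S=71.4025. Δ = (V_up−V_dn)/(S_up−S_dn) = (15.2756−0.0000)/(77.8287−46.4116) = 0.4862. V = [p*·15.2756 + (1−p*)·0.0000]/1.05 = 13.2256. B = V − Δ·S = -21.4916.
(2,1): S=119.7365. Δ = (V_up−V_dn)/(S_up−S_dn) = (66.5223−15.2756)/(130.5128−77.8287) = 0.9727. V = [p*·66.5223 + (1−p*)·15.2756]/1.05 = 58.9176. B = V − Δ·S = -57.5522.
(2,2): S=200.7889. Δ = (V_up−V_dn)/(S_up−S_dn) = (154.8694−66.5223)/(218.8599−130.5128) = 1.0000. V = [p*·154.8694 + (1−p*)·66.5223]/1.05 = 139.8456. B = V − Δ·S = -60.9433.
(1,0): S=109.8500. Δ = (V_up−V_dn)/(S_up−S_dn) = (58.9176−13.2256)/(119.7365−71.4025) = 0.9453. V = [p*·58.9176 + (1−p*)·13.2256]/1.05 = 52.1560. B = V − Δ·S = -51.6895.
(1,1): S=184.2100. Δ = (V_up−V_dn)/(S_up−S_dn) = (139.8456−58.9176)/(200.7889−119.7365) = 0.9985. V = [p*·139.8456 + (1−p*)·58.9176]/1.05 = 126.1795. B = V − Δ·S = -57.7476.
(0,0): S=169.0000. Δ = (V_up−V_dn)/(S_up−S_dn) = (126.1795−52.1560)/(184.2100−109.8500) = 0.9955. V = [p*·126.1795 + (1−p*)·52.1560]/1.05 = 113.7620. B = V − Δ·S = -54.4732.
Root portfolio cost Δ·169+B reproduces V0=113.7620.

(0,0): Delta=0.9955 Bond=-54.4732
(1,0): Delta=0.9453 Bond=-51.6895
(1,1): Delta=0.9985 Bond=-57.7476
(2,0): Delta=0.4862 Bond=-21.4916
(2,1): Delta=0.9727 Bond=-57.5522
(2,2): Delta=1.0000 Bond=-60.9433
(3,0): Delta=0.0000 Bond=0.0000
(3,1): Delta=0.5152 Bond=-24.8228
(3,2): Delta=1.0000 Bond=-63.9905
(3,3): Delta=1.0000 Bond=-63.9905
V0=113.7620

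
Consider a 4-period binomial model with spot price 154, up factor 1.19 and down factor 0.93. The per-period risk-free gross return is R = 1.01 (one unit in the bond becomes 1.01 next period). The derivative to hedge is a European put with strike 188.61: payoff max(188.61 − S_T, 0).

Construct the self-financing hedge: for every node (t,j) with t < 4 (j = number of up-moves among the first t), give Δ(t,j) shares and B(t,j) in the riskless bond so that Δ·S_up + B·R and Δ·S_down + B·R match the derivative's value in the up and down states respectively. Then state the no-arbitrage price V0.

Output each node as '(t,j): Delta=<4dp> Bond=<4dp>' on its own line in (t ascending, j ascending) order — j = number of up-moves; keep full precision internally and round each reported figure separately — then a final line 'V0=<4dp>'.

(0,0): Delta=-0.7009 Bond=140.3205
(1,0): Delta=-0.8685 Bond=165.7214
(1,1): Delta=-0.4063 Bond=87.7288
(2,0): Delta=-0.9999 Bond=184.8862
(2,1): Delta=-0.6374 Bond=127.9866
(2,2): Delta=0.0000 Bond=0.0000
(3,0): Delta=-1.0000 Bond=186.7426
(3,1): Delta=-0.9998 Bond=186.7182
(3,2): Delta=0.0000 Bond=0.0000
(3,3): Delta=0.0000 Bond=0.0000
V0=32.3761

Under the risk-neutral measure, an up-move has probability p* = (R−d)/(u−d) = 0.3077 and values discount at R = 1.01.
Payoff layer (t=4): V(4,0)=73.4100, V(4,1)=41.2035, V(4,2)=0.0000, V(4,3)=0.0000, V(4,4)=0.0000
  t=3,j=0: stock 123.8710 → up 147.4065 (V=41.2035), down 115.2000 (V=73.4100). Price 62.8716; hedge Δ=-1.0000, bond B=186.7426.
  t=3,j=1: stock 158.5016 → up 188.6169 (V=0.0000), down 147.4065 (V=41.2035). Price 28.2431; hedge Δ=-0.9998, bond B=186.7182.
  t=3,j=2: stock 202.8138 → up 241.3485 (V=0.0000), down 188.6169 (V=0.0000). Price 0.0000; hedge Δ=0.0000, bond B=0.0000.
  t=3,j=3: stock 259.5145 → up 308.8222 (V=0.0000), down 241.3485 (V=0.0000). Price 0.0000; hedge Δ=0.0000, bond B=0.0000.
  t=2,j=0: stock 133.1946 → up 158.5016 (V=28.2431), down 123.8710 (V=62.8716). Price 51.6997; hedge Δ=-0.9999, bond B=184.8862.
  t=2,j=1: stock 170.4318 → up 202.8138 (V=0.0000), down 158.5016 (V=28.2431). Price 19.3593; hedge Δ=-0.6374, bond B=127.9866.
  t=2,j=2: stock 218.0794 → up 259.5145 (V=0.0000), down 202.8138 (V=0.0000). Price 0.0000; hedge Δ=0.0000, bond B=0.0000.
  t=1,j=0: stock 143.2200 → up 170.4318 (V=19.3593), down 133.1946 (V=51.6997). Price 41.3354; hedge Δ=-0.8685, bond B=165.7214.
  t=1,j=1: stock 183.2600 → up 218.0794 (V=0.0000), down 170.4318 (V=19.3593). Price 13.2699; hedge Δ=-0.4063, bond B=87.7288.
  t=0,j=0: stock 154.0000 → up 183.2600 (V=13.2699), down 143.2200 (V=41.3354). Price 32.3761; hedge Δ=-0.7009, bond B=140.3205.
Each (Δ,B) replicates both successor values, so the strategy is self-financing and V0 is arbitrage-free.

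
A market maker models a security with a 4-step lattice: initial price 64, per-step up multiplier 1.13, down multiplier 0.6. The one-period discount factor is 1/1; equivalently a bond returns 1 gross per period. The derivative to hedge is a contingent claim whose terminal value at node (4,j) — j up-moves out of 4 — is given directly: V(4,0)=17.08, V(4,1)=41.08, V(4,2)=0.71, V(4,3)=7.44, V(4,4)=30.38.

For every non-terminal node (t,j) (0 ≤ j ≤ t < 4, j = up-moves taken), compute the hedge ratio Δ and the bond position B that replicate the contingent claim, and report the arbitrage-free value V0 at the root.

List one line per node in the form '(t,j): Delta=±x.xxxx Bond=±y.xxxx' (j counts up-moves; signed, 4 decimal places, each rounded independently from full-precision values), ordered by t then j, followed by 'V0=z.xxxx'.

Since d<R<u, set p* = (R−d)/(u−d) = 0.7547; price each node as the discounted p*-expectation of its children.
Terminal payoffs: V(4,0)=17.0800, V(4,1)=41.0800, V(4,2)=0.7100, V(4,3)=7.4400, V(4,4)=30.3800
  t=3,j=0: stock 13.8240 → up 15.6211 (V=41.0800), down 8.2944 (V=17.0800). Price 35.1932; hedge Δ=3.2757, bond B=-10.0898.
  t=3,j=1: stock 26.0352 → up 29.4198 (V=0.7100), down 15.6211 (V=41.0800). Price 10.6121; hedge Δ=-2.9256, bond B=86.7819.
  t=3,j=2: stock 49.0330 → up 55.4072 (V=7.4400), down 29.4198 (V=0.7100). Price 5.7892; hedge Δ=0.2590, bond B=-6.9089.
  t=3,j=3: stock 92.3454 → up 104.3503 (V=30.3800), down 55.4072 (V=7.4400). Price 24.7532; hedge Δ=0.4687, bond B=-18.5298.
  t=2,j=0: stock 23.0400 → up 26.0352 (V=10.6121), down 13.8240 (V=35.1932). Price 16.6414; hedge Δ=-2.0130, bond B=63.0209.
  t=2,j=1: stock 43.3920 → up 49.0330 (V=5.7892), down 26.0352 (V=10.6121). Price 6.9722; hedge Δ=-0.2097, bond B=16.0719.
  t=2,j=2: stock 81.7216 → up 92.3454 (V=24.7532), down 49.0330 (V=5.7892). Price 20.1017; hedge Δ=0.4378, bond B=-15.6794.
  t=1,j=0: stock 38.4000 → up 43.3920 (V=6.9722), down 23.0400 (V=16.6414). Price 9.3439; hedge Δ=-0.4751, bond B=27.5877.
  t=1,j=1: stock 72.3200 → up 81.7216 (V=20.1017), down 43.3920 (V=6.9722). Price 16.8812; hedge Δ=0.3425, bond B=-7.8913.
  t=0,j=0: stock 64.0000 → up 72.3200 (V=16.8812), down 38.4000 (V=9.3439). Price 15.0325; hedge Δ=0.2222, bond B=0.8111.
Each (Δ,B) replicates both successor values, so the strategy is self-financing and V0 is arbitrage-free.

(0,0): Delta=0.2222 Bond=0.8111
(1,0): Delta=-0.4751 Bond=27.5877
(1,1): Delta=0.3425 Bond=-7.8913
(2,0): Delta=-2.0130 Bond=63.0209
(2,1): Delta=-0.2097 Bond=16.0719
(2,2): Delta=0.4378 Bond=-15.6794
(3,0): Delta=3.2757 Bond=-10.0898
(3,1): Delta=-2.9256 Bond=86.7819
(3,2): Delta=0.2590 Bond=-6.9089
(3,3): Delta=0.4687 Bond=-18.5298
V0=15.0325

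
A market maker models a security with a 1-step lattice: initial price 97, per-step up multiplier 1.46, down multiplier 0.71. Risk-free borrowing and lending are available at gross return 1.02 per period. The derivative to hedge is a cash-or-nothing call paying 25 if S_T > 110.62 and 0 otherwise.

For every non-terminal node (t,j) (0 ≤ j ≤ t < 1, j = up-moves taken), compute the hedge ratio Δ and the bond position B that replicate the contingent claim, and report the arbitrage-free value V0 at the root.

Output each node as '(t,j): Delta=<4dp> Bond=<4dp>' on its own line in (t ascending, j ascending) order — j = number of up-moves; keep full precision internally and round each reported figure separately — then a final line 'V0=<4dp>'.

(0,0): Delta=0.3436 Bond=-23.2026
V0=10.1307

Under the risk-neutral measure, an up-move has probability p* = (R−d)/(u−d) = 0.4133 and values discount at R = 1.02.
Terminal payoffs: V(1,0)=0.0000, V(1,1)=25.0000
Node (0,0) S=97.0000: V=(p*·25.0000+(1−p*)·0.0000)/1.02=10.1307; Δ=(25.0000−0.0000)/(141.6200−68.8700)=0.3436; B=V−Δ·S=-23.2026
Root portfolio cost Δ·97+B reproduces V0=10.1307.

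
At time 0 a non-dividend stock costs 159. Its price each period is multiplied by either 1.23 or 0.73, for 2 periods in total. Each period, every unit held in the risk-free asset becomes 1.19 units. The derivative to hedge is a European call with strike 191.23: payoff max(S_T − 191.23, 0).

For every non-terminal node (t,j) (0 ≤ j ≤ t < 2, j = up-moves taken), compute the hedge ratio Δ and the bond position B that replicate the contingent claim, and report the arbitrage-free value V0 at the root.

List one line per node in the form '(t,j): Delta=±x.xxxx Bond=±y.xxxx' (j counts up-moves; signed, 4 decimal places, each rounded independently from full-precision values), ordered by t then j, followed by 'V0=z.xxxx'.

(0,0): Delta=0.4796 Bond=-46.7821
(1,0): Delta=0.0000 Bond=0.0000
(1,1): Delta=0.5044 Bond=-60.5116
V0=29.4791

The replicating-portfolio and risk-neutral prices coincide; use p* = (1.19−0.73)/(1.23−0.73) = 0.9200 for the latter.
At expiry t=2: V(2,0)=0.0000, V(2,1)=0.0000, V(2,2)=49.3211
Node (1,0) S=116.0700: V=(p*·0.0000+(1−p*)·0.0000)/1.19=0.0000; Δ=(0.0000−0.0000)/(142.7661−84.7311)=0.0000; B=V−Δ·S=0.0000
Node (1,1) S=195.5700: V=(p*·49.3211+(1−p*)·0.0000)/1.19=38.1306; Δ=(49.3211−0.0000)/(240.5511−142.7661)=0.5044; B=V−Δ·S=-60.5116
Node (0,0) S=159.0000: V=(p*·38.1306+(1−p*)·0.0000)/1.19=29.4791; Δ=(38.1306−0.0000)/(195.5700−116.0700)=0.4796; B=V−Δ·S=-46.7821
The time-0 hedge costs 29.4791, which is the no-arbitrage price.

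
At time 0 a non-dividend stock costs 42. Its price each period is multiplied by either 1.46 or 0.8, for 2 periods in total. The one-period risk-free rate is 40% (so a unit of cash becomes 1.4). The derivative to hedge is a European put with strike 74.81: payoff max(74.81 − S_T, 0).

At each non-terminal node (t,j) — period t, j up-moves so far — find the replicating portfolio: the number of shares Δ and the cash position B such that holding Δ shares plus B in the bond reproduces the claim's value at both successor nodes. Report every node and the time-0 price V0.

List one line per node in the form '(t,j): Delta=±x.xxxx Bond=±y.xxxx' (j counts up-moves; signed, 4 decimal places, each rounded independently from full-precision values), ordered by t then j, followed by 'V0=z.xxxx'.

Under the risk-neutral measure, an up-move has probability p* = (R−d)/(u−d) = 0.9091 and values discount at R = 1.4.
Payoff layer (t=2): V(2,0)=47.9300, V(2,1)=25.7540, V(2,2)=0.0000
(1,0): S=33.6000. Δ = (V_up−V_dn)/(S_up−S_dn) = (25.7540−47.9300)/(49.0560−26.8800) = -1.0000. V = [p*·25.7540 + (1−p*)·47.9300]/1.4 = 19.8357. B = V − Δ·S = 53.4357.
(1,1): S=61.3200. Δ = (V_up−V_dn)/(S_up−S_dn) = (0.0000−25.7540)/(89.5272−49.0560) = -0.6364. V = [p*·0.0000 + (1−p*)·25.7540]/1.4 = 1.6723. B = V − Δ·S = 40.6935.
(0,0): S=42.0000. Δ = (V_up−V_dn)/(S_up−S_dn) = (1.6723−19.8357)/(61.3200−33.6000) = -0.6552. V = [p*·1.6723 + (1−p*)·19.8357]/1.4 = 2.3740. B = V − Δ·S = 29.8942.
Check: Δ(0,0)·S0 + B(0,0) = 2.3740 = V0.

(0,0): Delta=-0.6552 Bond=29.8942
(1,0): Delta=-1.0000 Bond=53.4357
(1,1): Delta=-0.6364 Bond=40.6935
V0=2.3740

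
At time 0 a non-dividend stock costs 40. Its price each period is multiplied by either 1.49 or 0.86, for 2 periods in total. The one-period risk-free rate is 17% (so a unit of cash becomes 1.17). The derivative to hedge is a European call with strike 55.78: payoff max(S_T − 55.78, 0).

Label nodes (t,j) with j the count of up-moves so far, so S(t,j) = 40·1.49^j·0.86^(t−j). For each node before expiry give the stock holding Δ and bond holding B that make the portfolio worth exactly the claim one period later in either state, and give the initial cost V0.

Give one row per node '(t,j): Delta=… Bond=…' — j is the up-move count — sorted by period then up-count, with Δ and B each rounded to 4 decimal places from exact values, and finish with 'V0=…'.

Under the risk-neutral measure, an up-move has probability p* = (R−d)/(u−d) = 0.4921 and values discount at R = 1.17.
Payoff layer (t=2): V(2,0)=0.0000, V(2,1)=0.0000, V(2,2)=33.0240
(1,0): S=34.4000. Δ = (V_up−V_dn)/(S_up−S_dn) = (0.0000−0.0000)/(51.2560−29.5840) = 0.0000. V = [p*·0.0000 + (1−p*)·0.0000]/1.17 = 0.0000. B = V − Δ·S = 0.0000.
(1,1): S=59.6000. Δ = (V_up−V_dn)/(S_up−S_dn) = (33.0240−0.0000)/(88.8040−51.2560) = 0.8795. V = [p*·33.0240 + (1−p*)·0.0000]/1.17 = 13.8888. B = V − Δ·S = -38.5302.
(0,0): S=40.0000. Δ = (V_up−V_dn)/(S_up−S_dn) = (13.8888−0.0000)/(59.6000−34.4000) = 0.5511. V = [p*·13.8888 + (1−p*)·0.0000]/1.17 = 5.8412. B = V − Δ·S = -16.2046.
Root portfolio cost Δ·40+B reproduces V0=5.8412.

(0,0): Delta=0.5511 Bond=-16.2046
(1,0): Delta=0.0000 Bond=0.0000
(1,1): Delta=0.8795 Bond=-38.5302
V0=5.8412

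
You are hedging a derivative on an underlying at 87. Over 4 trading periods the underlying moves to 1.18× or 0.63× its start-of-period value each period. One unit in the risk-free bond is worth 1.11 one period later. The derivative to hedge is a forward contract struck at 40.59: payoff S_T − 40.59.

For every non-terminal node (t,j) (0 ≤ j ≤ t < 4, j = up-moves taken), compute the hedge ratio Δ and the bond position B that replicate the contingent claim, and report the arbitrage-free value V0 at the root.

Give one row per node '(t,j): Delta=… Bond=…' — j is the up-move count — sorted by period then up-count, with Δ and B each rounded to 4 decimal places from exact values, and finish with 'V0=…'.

No-arbitrage ⇒ martingale measure with p* = (R−d)/(u−d) = 0.8727.
Payoff layer (t=4): V(4,0)=-26.8849, V(4,1)=-14.9202, V(4,2)=7.4900, V(4,3)=49.4646, V(4,4)=128.0837
  t=3,j=0: stock 21.7541 → up 25.6698 (V=-14.9202), down 13.7051 (V=-26.8849). Price -14.8135; hedge Δ=1.0000, bond B=-36.5676.
  t=3,j=1: stock 40.7458 → up 48.0800 (V=7.4900), down 25.6698 (V=-14.9202). Price 4.1782; hedge Δ=1.0000, bond B=-36.5676.
  t=3,j=2: stock 76.3174 → up 90.0546 (V=49.4646), down 48.0800 (V=7.4900). Price 39.7499; hedge Δ=1.0000, bond B=-36.5676.
  t=3,j=3: stock 142.9438 → up 168.6737 (V=128.0837), down 90.0546 (V=49.4646). Price 106.3762; hedge Δ=1.0000, bond B=-36.5676.
  t=2,j=0: stock 34.5303 → up 40.7458 (V=4.1782), down 21.7541 (V=-14.8135). Price 1.5865; hedge Δ=1.0000, bond B=-32.9438.
  t=2,j=1: stock 64.6758 → up 76.3174 (V=39.7499), down 40.7458 (V=4.1782). Price 31.7320; hedge Δ=1.0000, bond B=-32.9438.
  t=2,j=2: stock 121.1388 → up 142.9438 (V=106.3762), down 76.3174 (V=39.7499). Price 88.1950; hedge Δ=1.0000, bond B=-32.9438.
  t=1,j=0: stock 54.8100 → up 64.6758 (V=31.7320), down 34.5303 (V=1.5865). Price 25.1309; hedge Δ=1.0000, bond B=-29.6791.
  t=1,j=1: stock 102.6600 → up 121.1388 (V=88.1950), down 64.6758 (V=31.7320). Price 72.9809; hedge Δ=1.0000, bond B=-29.6791.
  t=0,j=0: stock 87.0000 → up 102.6600 (V=72.9809), down 54.8100 (V=25.1309). Price 60.2621; hedge Δ=1.0000, bond B=-26.7379.
Root portfolio cost Δ·87+B reproduces V0=60.2621.

(0,0): Delta=1.0000 Bond=-26.7379
(1,0): Delta=1.0000 Bond=-29.6791
(1,1): Delta=1.0000 Bond=-29.6791
(2,0): Delta=1.0000 Bond=-32.9438
(2,1): Delta=1.0000 Bond=-32.9438
(2,2): Delta=1.0000 Bond=-32.9438
(3,0): Delta=1.0000 Bond=-36.5676
(3,1): Delta=1.0000 Bond=-36.5676
(3,2): Delta=1.0000 Bond=-36.5676
(3,3): Delta=1.0000 Bond=-36.5676
V0=60.2621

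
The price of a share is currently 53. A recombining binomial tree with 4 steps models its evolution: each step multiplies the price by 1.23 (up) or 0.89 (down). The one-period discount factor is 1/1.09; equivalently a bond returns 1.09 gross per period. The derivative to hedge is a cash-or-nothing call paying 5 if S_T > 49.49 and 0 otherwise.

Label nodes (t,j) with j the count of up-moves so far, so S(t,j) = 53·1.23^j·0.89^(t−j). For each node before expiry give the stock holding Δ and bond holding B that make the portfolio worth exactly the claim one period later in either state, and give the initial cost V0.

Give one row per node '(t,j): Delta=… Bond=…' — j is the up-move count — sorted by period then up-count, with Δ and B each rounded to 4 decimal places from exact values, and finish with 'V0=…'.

(0,0): Delta=0.0641 Bond=-0.5392
(1,0): Delta=0.1271 Bond=-3.5599
(1,1): Delta=0.0322 Bond=1.4927
(2,0): Delta=0.1890 Bond=-6.4801
(2,1): Delta=0.0958 Bond=-2.0605
(2,2): Delta=0.0000 Bond=4.2084
(3,0): Delta=0.0000 Bond=0.0000
(3,1): Delta=0.2848 Bond=-12.0076
(3,2): Delta=0.0000 Bond=4.5872
(3,3): Delta=0.0000 Bond=4.5872
V0=2.8584

Since d<R<u, set p* = (R−d)/(u−d) = 0.5882; price each node as the discounted p*-expectation of its children.
At expiry t=4: V(4,0)=0.0000, V(4,1)=0.0000, V(4,2)=5.0000, V(4,3)=5.0000, V(4,4)=5.0000
Node (3,0) S=37.3634: V=(p*·0.0000+(1−p*)·0.0000)/1.09=0.0000; Δ=(0.0000−0.0000)/(45.9569−33.2534)=0.0000; B=V−Δ·S=0.0000
Node (3,1) S=51.6370: V=(p*·5.0000+(1−p*)·0.0000)/1.09=2.6983; Δ=(5.0000−0.0000)/(63.5135−45.9569)=0.2848; B=V−Δ·S=-12.0076
Node (3,2) S=71.3635: V=(p*·5.0000+(1−p*)·5.0000)/1.09=4.5872; Δ=(5.0000−5.0000)/(87.7771−63.5135)=0.0000; B=V−Δ·S=4.5872
Node (3,3) S=98.6260: V=(p*·5.0000+(1−p*)·5.0000)/1.09=4.5872; Δ=(5.0000−5.0000)/(121.3099−87.7771)=0.0000; B=V−Δ·S=4.5872
Node (2,0) S=41.9813: V=(p*·2.6983+(1−p*)·0.0000)/1.09=1.4562; Δ=(2.6983−0.0000)/(51.6370−37.3634)=0.1890; B=V−Δ·S=-6.4801
Node (2,1) S=58.0191: V=(p*·4.5872+(1−p*)·2.6983)/1.09=3.4949; Δ=(4.5872−2.6983)/(71.3635−51.6370)=0.0958; B=V−Δ·S=-2.0605
Node (2,2) S=80.1837: V=(p*·4.5872+(1−p*)·4.5872)/1.09=4.2084; Δ=(4.5872−4.5872)/(98.6260−71.3635)=0.0000; B=V−Δ·S=4.2084
Node (1,0) S=47.1700: V=(p*·3.4949+(1−p*)·1.4562)/1.09=2.4362; Δ=(3.4949−1.4562)/(58.0191−41.9813)=0.1271; B=V−Δ·S=-3.5599
Node (1,1) S=65.1900: V=(p*·4.2084+(1−p*)·3.4949)/1.09=3.5914; Δ=(4.2084−3.4949)/(80.1837−58.0191)=0.0322; B=V−Δ·S=1.4927
Node (0,0) S=53.0000: V=(p*·3.5914+(1−p*)·2.4362)/1.09=2.8584; Δ=(3.5914−2.4362)/(65.1900−47.1700)=0.0641; B=V−Δ·S=-0.5392
Check: Δ(0,0)·S0 + B(0,0) = 2.8584 = V0.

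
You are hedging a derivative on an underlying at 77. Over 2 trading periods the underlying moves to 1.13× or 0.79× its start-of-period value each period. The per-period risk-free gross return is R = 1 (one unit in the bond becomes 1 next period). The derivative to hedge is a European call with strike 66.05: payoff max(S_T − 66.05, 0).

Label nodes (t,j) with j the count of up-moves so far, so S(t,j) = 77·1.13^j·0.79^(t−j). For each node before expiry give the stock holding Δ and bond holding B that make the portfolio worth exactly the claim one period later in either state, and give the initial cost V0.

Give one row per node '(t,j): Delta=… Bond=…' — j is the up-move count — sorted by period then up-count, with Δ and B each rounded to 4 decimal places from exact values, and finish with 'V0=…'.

(0,0): Delta=0.7372 Bond=-43.1835
(1,0): Delta=0.1300 Bond=-6.2454
(1,1): Delta=1.0000 Bond=-66.0500
V0=13.5807

Since d<R<u, set p* = (R−d)/(u−d) = 0.6176; price each node as the discounted p*-expectation of its children.
Payoff layer (t=2): V(2,0)=0.0000, V(2,1)=2.6879, V(2,2)=32.2713
  t=1,j=0: stock 60.8300 → up 68.7379 (V=2.6879), down 48.0557 (V=0.0000). Price 1.6602; hedge Δ=0.1300, bond B=-6.2454.
  t=1,j=1: stock 87.0100 → up 98.3213 (V=32.2713), down 68.7379 (V=2.6879). Price 20.9600; hedge Δ=1.0000, bond B=-66.0500.
  t=0,j=0: stock 77.0000 → up 87.0100 (V=20.9600), down 60.8300 (V=1.6602). Price 13.5807; hedge Δ=0.7372, bond B=-43.1835.
Self-financing check: at every node Δ·S+B equals the discounted successor values.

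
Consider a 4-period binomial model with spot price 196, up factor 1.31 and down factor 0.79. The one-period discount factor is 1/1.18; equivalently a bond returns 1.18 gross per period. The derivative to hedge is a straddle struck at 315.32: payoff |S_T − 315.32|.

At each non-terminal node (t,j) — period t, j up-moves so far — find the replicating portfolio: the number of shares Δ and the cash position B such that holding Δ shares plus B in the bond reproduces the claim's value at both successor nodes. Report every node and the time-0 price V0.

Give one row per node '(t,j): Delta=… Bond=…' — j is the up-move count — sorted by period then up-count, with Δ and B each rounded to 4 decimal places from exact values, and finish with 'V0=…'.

(0,0): Delta=0.3196 Bond=3.7430
(1,0): Delta=-0.6711 Bond=157.8205
(1,1): Delta=0.5188 Bond=-46.7178
(2,0): Delta=-1.0000 Bond=226.4579
(2,1): Delta=-0.6050 Bond=172.8183
(2,2): Delta=0.7447 Bond=-131.1088
(3,0): Delta=-1.0000 Bond=267.2203
(3,1): Delta=-1.0000 Bond=267.2203
(3,2): Delta=-0.5256 Bond=182.8273
(3,3): Delta=1.0000 Bond=-267.2203
V0=66.3854

Risk-neutral probability p* = (R−d)/(u−d) = (1.18−0.79)/(1.31−0.79) = 0.7500.
Terminal payoffs: V(4,0)=238.9778, V(4,1)=188.7273, V(4,2)=105.4005, V(4,3)=32.7744, V(4,4)=261.8998
(3,0): S=96.6356. Δ = (V_up−V_dn)/(S_up−S_dn) = (188.7273−238.9778)/(126.5927−76.3422) = -1.0000. V = [p*·188.7273 + (1−p*)·238.9778]/1.18 = 170.5847. B = V − Δ·S = 267.2203.
(3,1): S=160.2439. Δ = (V_up−V_dn)/(S_up−S_dn) = (105.4005−188.7273)/(209.9195−126.5927) = -1.0000. V = [p*·105.4005 + (1−p*)·188.7273]/1.18 = 106.9764. B = V − Δ·S = 267.2203.
(3,2): S=265.7209. Δ = (V_up−V_dn)/(S_up−S_dn) = (32.7744−105.4005)/(348.0944−209.9195) = -0.5256. V = [p*·32.7744 + (1−p*)·105.4005]/1.18 = 43.1618. B = V − Δ·S = 182.8273.
(3,3): S=440.6258. Δ = (V_up−V_dn)/(S_up−S_dn) = (261.8998−32.7744)/(577.2198−348.0944) = 1.0000. V = [p*·261.8998 + (1−p*)·32.7744]/1.18 = 173.4055. B = V − Δ·S = -267.2203.
(2,0): S=122.3236. Δ = (V_up−V_dn)/(S_up−S_dn) = (106.9764−170.5847)/(160.2439−96.6356) = -1.0000. V = [p*·106.9764 + (1−p*)·170.5847]/1.18 = 104.1343. B = V − Δ·S = 226.4579.
(2,1): S=202.8404. Δ = (V_up−V_dn)/(S_up−S_dn) = (43.1618−106.9764)/(265.7209−160.2439) = -0.6050. V = [p*·43.1618 + (1−p*)·106.9764]/1.18 = 50.0978. B = V − Δ·S = 172.8183.
(2,2): S=336.3556. Δ = (V_up−V_dn)/(S_up−S_dn) = (173.4055−43.1618)/(440.6258−265.7209) = 0.7447. V = [p*·173.4055 + (1−p*)·43.1618]/1.18 = 119.3598. B = V − Δ·S = -131.1088.
(1,0): S=154.8400. Δ = (V_up−V_dn)/(S_up−S_dn) = (50.0978−104.1343)/(202.8404−122.3236) = -0.6711. V = [p*·50.0978 + (1−p*)·104.1343]/1.18 = 53.9042. B = V − Δ·S = 157.8205.
(1,1): S=256.7600. Δ = (V_up−V_dn)/(S_up−S_dn) = (119.3598−50.0978)/(336.3556−202.8404) = 0.5188. V = [p*·119.3598 + (1−p*)·50.0978]/1.18 = 86.4782. B = V − Δ·S = -46.7178.
(0,0): S=196.0000. Δ = (V_up−V_dn)/(S_up−S_dn) = (86.4782−53.9042)/(256.7600−154.8400) = 0.3196. V = [p*·86.4782 + (1−p*)·53.9042]/1.18 = 66.3854. B = V − Δ·S = 3.7430.
Self-financing check: at every node Δ·S+B equals the discounted successor values.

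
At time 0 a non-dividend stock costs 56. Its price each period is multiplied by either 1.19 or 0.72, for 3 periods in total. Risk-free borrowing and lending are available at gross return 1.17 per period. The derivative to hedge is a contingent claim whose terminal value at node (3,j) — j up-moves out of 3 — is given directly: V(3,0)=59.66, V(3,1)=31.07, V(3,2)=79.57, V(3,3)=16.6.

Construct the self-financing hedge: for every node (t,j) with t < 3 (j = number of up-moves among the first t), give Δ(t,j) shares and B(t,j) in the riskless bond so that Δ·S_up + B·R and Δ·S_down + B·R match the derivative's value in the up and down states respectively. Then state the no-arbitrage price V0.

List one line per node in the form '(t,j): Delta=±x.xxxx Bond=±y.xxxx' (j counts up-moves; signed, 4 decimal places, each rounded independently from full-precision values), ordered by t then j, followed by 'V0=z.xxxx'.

Since d<R<u, set p* = (R−d)/(u−d) = 0.9574; price each node as the discounted p*-expectation of its children.
Terminal payoffs: V(3,0)=59.6600, V(3,1)=31.0700, V(3,2)=79.5700, V(3,3)=16.6000
(2,0): S=29.0304. Δ = (V_up−V_dn)/(S_up−S_dn) = (31.0700−59.6600)/(34.5462−20.9019) = -2.0954. V = [p*·31.0700 + (1−p*)·59.6600]/1.17 = 27.5954. B = V − Δ·S = 88.4252.
(2,1): S=47.9808. Δ = (V_up−V_dn)/(S_up−S_dn) = (79.5700−31.0700)/(57.0972−34.5462) = 2.1507. V = [p*·79.5700 + (1−p*)·31.0700]/1.17 = 66.2446. B = V − Δ·S = -36.9469.
(2,2): S=79.3016. Δ = (V_up−V_dn)/(S_up−S_dn) = (16.6000−79.5700)/(94.3689−57.0972) = -1.6895. V = [p*·16.6000 + (1−p*)·79.5700]/1.17 = 16.4783. B = V − Δ·S = 150.4570.
(1,0): S=40.3200. Δ = (V_up−V_dn)/(S_up−S_dn) = (66.2446−27.5954)/(47.9808−29.0304) = 2.0395. V = [p*·66.2446 + (1−p*)·27.5954]/1.17 = 55.2136. B = V − Δ·S = -27.0187.
(1,1): S=66.6400. Δ = (V_up−V_dn)/(S_up−S_dn) = (16.4783−66.2446)/(79.3016−47.9808) = -1.5889. V = [p*·16.4783 + (1−p*)·66.2446]/1.17 = 15.8940. B = V − Δ·S = 121.7798.
(0,0): S=56.0000. Δ = (V_up−V_dn)/(S_up−S_dn) = (15.8940−55.2136)/(66.6400−40.3200) = -1.4939. V = [p*·15.8940 + (1−p*)·55.2136]/1.17 = 15.0147. B = V − Δ·S = 98.6735.
Each (Δ,B) replicates both successor values, so the strategy is self-financing and V0 is arbitrage-free.

(0,0): Delta=-1.4939 Bond=98.6735
(1,0): Delta=2.0395 Bond=-27.0187
(1,1): Delta=-1.5889 Bond=121.7798
(2,0): Delta=-2.0954 Bond=88.4252
(2,1): Delta=2.1507 Bond=-36.9469
(2,2): Delta=-1.6895 Bond=150.4570
V0=15.0147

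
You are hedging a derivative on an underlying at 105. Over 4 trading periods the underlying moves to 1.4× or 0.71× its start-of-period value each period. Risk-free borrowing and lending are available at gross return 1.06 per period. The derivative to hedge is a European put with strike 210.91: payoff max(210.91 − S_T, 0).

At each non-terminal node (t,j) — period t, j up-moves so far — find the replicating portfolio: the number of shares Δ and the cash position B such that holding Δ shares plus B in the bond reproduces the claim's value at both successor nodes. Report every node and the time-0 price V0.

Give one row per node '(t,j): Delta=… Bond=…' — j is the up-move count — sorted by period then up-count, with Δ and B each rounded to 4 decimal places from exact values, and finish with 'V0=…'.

Under the risk-neutral measure, an up-move has probability p* = (R−d)/(u−d) = 0.5072 and values discount at R = 1.06.
At expiry t=4: V(4,0)=184.2277, V(4,1)=158.2971, V(4,2)=107.1662, V(4,3)=6.3448, V(4,4)=0.0000
(3,0): S=37.5807. Δ = (V_up−V_dn)/(S_up−S_dn) = (158.2971−184.2277)/(52.6129−26.6823) = -1.0000. V = [p*·158.2971 + (1−p*)·184.2277]/1.06 = 161.3910. B = V − Δ·S = 198.9717.
(3,1): S=74.1027. Δ = (V_up−V_dn)/(S_up−S_dn) = (107.1662−158.2971)/(103.7438−52.6129) = -1.0000. V = [p*·107.1662 + (1−p*)·158.2971]/1.06 = 124.8690. B = V − Δ·S = 198.9717.
(3,2): S=146.1180. Δ = (V_up−V_dn)/(S_up−S_dn) = (6.3448−107.1662)/(204.5652−103.7438) = -1.0000. V = [p*·6.3448 + (1−p*)·107.1662]/1.06 = 52.8537. B = V − Δ·S = 198.9717.
(3,3): S=288.1200. Δ = (V_up−V_dn)/(S_up−S_dn) = (0.0000−6.3448)/(403.3680−204.5652) = -0.0319. V = [p*·0.0000 + (1−p*)·6.3448]/1.06 = 2.9495. B = V − Δ·S = 12.1448.
(2,0): S=52.9305. Δ = (V_up−V_dn)/(S_up−S_dn) = (124.8690−161.3910)/(74.1027−37.5807) = -1.0000. V = [p*·124.8690 + (1−p*)·161.3910]/1.06 = 134.7786. B = V − Δ·S = 187.7091.
(2,1): S=104.3700. Δ = (V_up−V_dn)/(S_up−S_dn) = (52.8537−124.8690)/(146.1180−74.1027) = -1.0000. V = [p*·52.8537 + (1−p*)·124.8690]/1.06 = 83.3391. B = V − Δ·S = 187.7091.
(2,2): S=205.8000. Δ = (V_up−V_dn)/(S_up−S_dn) = (2.9495−52.8537)/(288.1200−146.1180) = -0.3514. V = [p*·2.9495 + (1−p*)·52.8537]/1.06 = 25.9811. B = V − Δ·S = 98.3061.
(1,0): S=74.5500. Δ = (V_up−V_dn)/(S_up−S_dn) = (83.3391−134.7786)/(104.3700−52.9305) = -1.0000. V = [p*·83.3391 + (1−p*)·134.7786]/1.06 = 102.5341. B = V − Δ·S = 177.0841.
(1,1): S=147.0000. Δ = (V_up−V_dn)/(S_up−S_dn) = (25.9811−83.3391)/(205.8000−104.3700) = -0.5655. V = [p*·25.9811 + (1−p*)·83.3391]/1.06 = 51.1740. B = V − Δ·S = 134.3017.
(0,0): S=105.0000. Δ = (V_up−V_dn)/(S_up−S_dn) = (51.1740−102.5341)/(147.0000−74.5500) = -0.7089. V = [p*·51.1740 + (1−p*)·102.5341]/1.06 = 72.1527. B = V − Δ·S = 146.5876.
Each (Δ,B) replicates both successor values, so the strategy is self-financing and V0 is arbitrage-free.

(0,0): Delta=-0.7089 Bond=146.5876
(1,0): Delta=-1.0000 Bond=177.0841
(1,1): Delta=-0.5655 Bond=134.3017
(2,0): Delta=-1.0000 Bond=187.7091
(2,1): Delta=-1.0000 Bond=187.7091
(2,2): Delta=-0.3514 Bond=98.3061
(3,0): Delta=-1.0000 Bond=198.9717
(3,1): Delta=-1.0000 Bond=198.9717
(3,2): Delta=-1.0000 Bond=198.9717
(3,3): Delta=-0.0319 Bond=12.1448
V0=72.1527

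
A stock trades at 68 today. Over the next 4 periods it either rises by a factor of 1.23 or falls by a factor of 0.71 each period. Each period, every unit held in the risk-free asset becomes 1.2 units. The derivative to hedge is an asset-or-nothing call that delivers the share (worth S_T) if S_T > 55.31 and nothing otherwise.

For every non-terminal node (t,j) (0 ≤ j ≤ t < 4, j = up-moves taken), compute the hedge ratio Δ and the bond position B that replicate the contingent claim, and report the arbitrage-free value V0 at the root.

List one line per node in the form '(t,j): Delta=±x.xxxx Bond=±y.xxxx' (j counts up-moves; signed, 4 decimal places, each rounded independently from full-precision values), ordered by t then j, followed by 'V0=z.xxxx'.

(0,0): Delta=1.1270 Bond=-9.0915
(1,0): Delta=2.2067 Bond=-63.0346
(1,1): Delta=1.0889 Bond=-7.7185
(2,0): Delta=0.0000 Bond=0.0000
(2,1): Delta=2.2846 Bond=-80.2727
(2,2): Delta=1.0466 Bond=-4.9147
(3,0): Delta=0.0000 Bond=0.0000
(3,1): Delta=0.0000 Bond=0.0000
(3,2): Delta=2.3654 Bond=-102.2248
(3,3): Delta=1.0000 Bond=0.0000
V0=67.5460

Under the risk-neutral measure, an up-move has probability p* = (R−d)/(u−d) = 0.9423 and values discount at R = 1.2.
At expiry t=4: V(4,0)=0.0000, V(4,1)=0.0000, V(4,2)=0.0000, V(4,3)=89.8427, V(4,4)=155.6429
  t=3,j=0: stock 24.3379 → up 29.9357 (V=0.0000), down 17.2799 (V=0.0000). Price 0.0000; hedge Δ=0.0000, bond B=0.0000.
  t=3,j=1: stock 42.1629 → up 51.8604 (V=0.0000), down 29.9357 (V=0.0000). Price 0.0000; hedge Δ=0.0000, bond B=0.0000.
  t=3,j=2: stock 73.0428 → up 89.8427 (V=89.8427), down 51.8604 (V=0.0000). Price 70.5495; hedge Δ=2.3654, bond B=-102.2248.
  t=3,j=3: stock 126.5390 → up 155.6429 (V=155.6429), down 89.8427 (V=89.8427). Price 126.5390; hedge Δ=1.0000, bond B=0.0000.
  t=2,j=0: stock 34.2788 → up 42.1629 (V=0.0000), down 24.3379 (V=0.0000). Price 0.0000; hedge Δ=0.0000, bond B=0.0000.
  t=2,j=1: stock 59.3844 → up 73.0428 (V=70.5495), down 42.1629 (V=0.0000). Price 55.3995; hedge Δ=2.2846, bond B=-80.2727.
  t=2,j=2: stock 102.8772 → up 126.5390 (V=126.5390), down 73.0428 (V=70.5495). Price 102.7573; hedge Δ=1.0466, bond B=-4.9147.
  t=1,j=0: stock 48.2800 → up 59.3844 (V=55.3995), down 34.2788 (V=0.0000). Price 43.5028; hedge Δ=2.2067, bond B=-63.0346.
  t=1,j=1: stock 83.6400 → up 102.8772 (V=102.7573), down 59.3844 (V=55.3995). Price 83.3543; hedge Δ=1.0889, bond B=-7.7185.
  t=0,j=0: stock 68.0000 → up 83.6400 (V=83.3543), down 48.2800 (V=43.5028). Price 67.5460; hedge Δ=1.1270, bond B=-9.0915.
Root portfolio cost Δ·68+B reproduces V0=67.5460.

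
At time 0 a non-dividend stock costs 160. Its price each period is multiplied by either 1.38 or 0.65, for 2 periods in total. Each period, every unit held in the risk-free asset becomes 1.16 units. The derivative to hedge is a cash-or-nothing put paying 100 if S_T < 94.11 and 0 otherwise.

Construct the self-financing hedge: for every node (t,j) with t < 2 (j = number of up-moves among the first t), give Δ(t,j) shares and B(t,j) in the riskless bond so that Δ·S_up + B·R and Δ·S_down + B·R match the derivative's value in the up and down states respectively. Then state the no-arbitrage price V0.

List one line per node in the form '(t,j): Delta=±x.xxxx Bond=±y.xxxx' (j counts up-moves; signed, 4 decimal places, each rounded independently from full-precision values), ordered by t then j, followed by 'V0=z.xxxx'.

No-arbitrage ⇒ martingale measure with p* = (R−d)/(u−d) = 0.6986.
At expiry t=2: V(2,0)=100.0000, V(2,1)=0.0000, V(2,2)=0.0000
  t=1,j=0: stock 104.0000 → up 143.5200 (V=0.0000), down 67.6000 (V=100.0000). Price 25.9802; hedge Δ=-1.3172, bond B=162.9665.
  t=1,j=1: stock 220.8000 → up 304.7040 (V=0.0000), down 143.5200 (V=0.0000). Price 0.0000; hedge Δ=0.0000, bond B=0.0000.
  t=0,j=0: stock 160.0000 → up 220.8000 (V=0.0000), down 104.0000 (V=25.9802). Price 6.7497; hedge Δ=-0.2224, bond B=42.3389.
The time-0 hedge costs 6.7497, which is the no-arbitrage price.

(0,0): Delta=-0.2224 Bond=42.3389
(1,0): Delta=-1.3172 Bond=162.9665
(1,1): Delta=0.0000 Bond=0.0000
V0=6.7497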